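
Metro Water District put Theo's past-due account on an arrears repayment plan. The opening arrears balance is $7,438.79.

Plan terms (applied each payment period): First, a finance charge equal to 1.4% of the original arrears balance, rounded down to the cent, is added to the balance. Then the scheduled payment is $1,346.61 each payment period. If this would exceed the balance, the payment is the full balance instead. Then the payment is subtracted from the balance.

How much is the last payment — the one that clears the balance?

Payment period 1: opening $7,438.79; interest $104.14 → $7,542.93; payment $1,346.61; balance $6,196.32
Payment period 2: opening $6,196.32; interest $104.14 → $6,300.46; payment $1,346.61; balance $4,953.85
Payment period 3: opening $4,953.85; interest $104.14 → $5,057.99; payment $1,346.61; balance $3,711.38
Payment period 4: opening $3,711.38; interest $104.14 → $3,815.52; payment $1,346.61; balance $2,468.91
Payment period 5: opening $2,468.91; interest $104.14 → $2,573.05; payment $1,346.61; balance $1,226.44
Payment period 6: opening $1,226.44; interest $104.14 → $1,330.58; payment $1,330.58; balance $0.00

$1,330.58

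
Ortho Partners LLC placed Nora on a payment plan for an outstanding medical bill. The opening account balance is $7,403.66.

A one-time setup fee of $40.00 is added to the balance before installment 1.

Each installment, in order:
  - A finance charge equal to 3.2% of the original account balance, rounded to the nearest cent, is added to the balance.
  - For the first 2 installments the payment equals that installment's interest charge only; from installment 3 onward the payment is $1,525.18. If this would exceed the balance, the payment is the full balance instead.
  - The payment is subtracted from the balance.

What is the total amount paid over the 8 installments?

$9,339.02

Installment 1: opening $7,443.66; interest $236.92 → $7,680.58; payment $236.92; balance $7,443.66
Installment 2: opening $7,443.66; interest $236.92 → $7,680.58; payment $236.92; balance $7,443.66
Installment 3: opening $7,443.66; interest $236.92 → $7,680.58; payment $1,525.18; balance $6,155.40
Installment 4: opening $6,155.40; interest $236.92 → $6,392.32; payment $1,525.18; balance $4,867.14
Installment 5: opening $4,867.14; interest $236.92 → $5,104.06; payment $1,525.18; balance $3,578.88
Installment 6: opening $3,578.88; interest $236.92 → $3,815.80; payment $1,525.18; balance $2,290.62
Installment 7: opening $2,290.62; interest $236.92 → $2,527.54; payment $1,525.18; balance $1,002.36
Installment 8: opening $1,002.36; interest $236.92 → $1,239.28; payment $1,239.28; balance $0.00
Total paid: $9,339.02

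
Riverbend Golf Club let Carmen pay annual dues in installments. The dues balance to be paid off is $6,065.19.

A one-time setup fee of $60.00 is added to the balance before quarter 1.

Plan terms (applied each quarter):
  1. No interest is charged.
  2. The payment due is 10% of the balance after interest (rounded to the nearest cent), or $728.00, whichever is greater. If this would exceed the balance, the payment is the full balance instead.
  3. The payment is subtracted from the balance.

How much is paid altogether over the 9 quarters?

# | Opening | Payment | End bal
1 | $6,125.19 | $728.00 | $5,397.19
2 | $5,397.19 | $728.00 | $4,669.19
3 | $4,669.19 | $728.00 | $3,941.19
4 | $3,941.19 | $728.00 | $3,213.19
5 | $3,213.19 | $728.00 | $2,485.19
6 | $2,485.19 | $728.00 | $1,757.19
7 | $1,757.19 | $728.00 | $1,029.19
8 | $1,029.19 | $728.00 | $301.19
9 | $301.19 | $301.19 | $0.00
Total paid: $6,125.19

$6,125.19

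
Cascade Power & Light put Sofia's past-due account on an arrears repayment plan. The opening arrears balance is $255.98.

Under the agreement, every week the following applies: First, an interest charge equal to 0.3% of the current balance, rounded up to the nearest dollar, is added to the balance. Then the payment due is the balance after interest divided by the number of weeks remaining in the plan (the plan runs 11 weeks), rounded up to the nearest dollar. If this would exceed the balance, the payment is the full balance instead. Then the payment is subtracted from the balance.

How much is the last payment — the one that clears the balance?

Week 1: $255.98 +$1.00 interest = $256.98; pay $24.00 → $232.98
Week 2: $232.98 +$1.00 interest = $233.98; pay $24.00 → $209.98
Week 3: $209.98 +$1.00 interest = $210.98; pay $24.00 → $186.98
Week 4: $186.98 +$1.00 interest = $187.98; pay $24.00 → $163.98
Week 5: $163.98 +$1.00 interest = $164.98; pay $24.00 → $140.98
Week 6: $140.98 +$1.00 interest = $141.98; pay $24.00 → $117.98
Week 7: $117.98 +$1.00 interest = $118.98; pay $24.00 → $94.98
Week 8: $94.98 +$1.00 interest = $95.98; pay $24.00 → $71.98
Week 9: $71.98 +$1.00 interest = $72.98; pay $25.00 → $47.98
Week 10: $47.98 +$1.00 interest = $48.98; pay $25.00 → $23.98
Week 11: $23.98 +$1.00 interest = $24.98; pay $24.98 → $0.00

$24.98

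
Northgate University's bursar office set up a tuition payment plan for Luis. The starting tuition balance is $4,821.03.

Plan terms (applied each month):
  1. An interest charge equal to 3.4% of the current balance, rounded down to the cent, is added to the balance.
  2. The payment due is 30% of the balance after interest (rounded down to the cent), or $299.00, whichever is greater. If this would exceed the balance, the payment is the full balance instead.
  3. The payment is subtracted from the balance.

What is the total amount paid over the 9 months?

$5,371.22

# | Opening | Interest | Payment | End bal
1 | $4,821.03 | $163.91 | $1,495.48 | $3,489.46
2 | $3,489.46 | $118.64 | $1,082.43 | $2,525.67
3 | $2,525.67 | $85.87 | $783.46 | $1,828.08
4 | $1,828.08 | $62.15 | $567.06 | $1,323.17
5 | $1,323.17 | $44.98 | $410.44 | $957.71
6 | $957.71 | $32.56 | $299.00 | $691.27
7 | $691.27 | $23.50 | $299.00 | $415.77
8 | $415.77 | $14.13 | $299.00 | $130.90
9 | $130.90 | $4.45 | $135.35 | $0.00
Total paid: $5,371.22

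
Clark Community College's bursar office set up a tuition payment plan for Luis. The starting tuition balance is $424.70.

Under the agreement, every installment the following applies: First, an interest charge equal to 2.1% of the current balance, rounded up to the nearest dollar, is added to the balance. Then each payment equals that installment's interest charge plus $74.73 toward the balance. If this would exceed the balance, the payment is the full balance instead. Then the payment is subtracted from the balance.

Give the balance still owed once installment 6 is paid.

# | Opening | Interest | Payment | End bal
1 | $424.70 | $9.00 | $83.73 | $349.97
2 | $349.97 | $8.00 | $82.73 | $275.24
3 | $275.24 | $6.00 | $80.73 | $200.51
4 | $200.51 | $5.00 | $79.73 | $125.78
5 | $125.78 | $3.00 | $77.73 | $51.05
6 | $51.05 | $2.00 | $53.05 | $0.00

$0.00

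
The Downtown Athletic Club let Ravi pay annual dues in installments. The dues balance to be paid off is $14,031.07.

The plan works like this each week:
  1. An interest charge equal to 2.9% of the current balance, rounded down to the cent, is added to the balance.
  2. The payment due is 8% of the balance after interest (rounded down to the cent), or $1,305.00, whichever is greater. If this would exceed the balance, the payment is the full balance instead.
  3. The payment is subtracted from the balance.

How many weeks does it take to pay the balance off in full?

14

Week 1: opening $14,031.07; interest $406.90 → $14,437.97; payment $1,305.00; balance $13,132.97
Week 2: opening $13,132.97; interest $380.85 → $13,513.82; payment $1,305.00; balance $12,208.82
Week 3: opening $12,208.82; interest $354.05 → $12,562.87; payment $1,305.00; balance $11,257.87
Week 4: opening $11,257.87; interest $326.47 → $11,584.34; payment $1,305.00; balance $10,279.34
Week 5: opening $10,279.34; interest $298.10 → $10,577.44; payment $1,305.00; balance $9,272.44
Week 6: opening $9,272.44; interest $268.90 → $9,541.34; payment $1,305.00; balance $8,236.34
Week 7: opening $8,236.34; interest $238.85 → $8,475.19; payment $1,305.00; balance $7,170.19
Week 8: opening $7,170.19; interest $207.93 → $7,378.12; payment $1,305.00; balance $6,073.12
Week 9: opening $6,073.12; interest $176.12 → $6,249.24; payment $1,305.00; balance $4,944.24
Week 10: opening $4,944.24; interest $143.38 → $5,087.62; payment $1,305.00; balance $3,782.62
Week 11: opening $3,782.62; interest $109.69 → $3,892.31; payment $1,305.00; balance $2,587.31
Week 12: opening $2,587.31; interest $75.03 → $2,662.34; payment $1,305.00; balance $1,357.34
Week 13: opening $1,357.34; interest $39.36 → $1,396.70; payment $1,305.00; balance $91.70
Week 14: opening $91.70; interest $2.65 → $94.35; payment $94.35; balance $0.00
Balance reaches $0.00 in week 14.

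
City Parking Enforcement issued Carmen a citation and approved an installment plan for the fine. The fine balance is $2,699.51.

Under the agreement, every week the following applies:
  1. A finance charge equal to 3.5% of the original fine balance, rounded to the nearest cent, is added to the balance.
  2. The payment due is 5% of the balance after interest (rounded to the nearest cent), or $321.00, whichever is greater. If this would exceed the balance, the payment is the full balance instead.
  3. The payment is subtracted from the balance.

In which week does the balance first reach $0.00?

12

# | Opening | Interest | Payment | End bal
1 | $2,699.51 | $94.48 | $321.00 | $2,472.99
2 | $2,472.99 | $94.48 | $321.00 | $2,246.47
3 | $2,246.47 | $94.48 | $321.00 | $2,019.95
4 | $2,019.95 | $94.48 | $321.00 | $1,793.43
5 | $1,793.43 | $94.48 | $321.00 | $1,566.91
6 | $1,566.91 | $94.48 | $321.00 | $1,340.39
7 | $1,340.39 | $94.48 | $321.00 | $1,113.87
8 | $1,113.87 | $94.48 | $321.00 | $887.35
9 | $887.35 | $94.48 | $321.00 | $660.83
10 | $660.83 | $94.48 | $321.00 | $434.31
11 | $434.31 | $94.48 | $321.00 | $207.79
12 | $207.79 | $94.48 | $302.27 | $0.00
Balance reaches $0.00 in week 12.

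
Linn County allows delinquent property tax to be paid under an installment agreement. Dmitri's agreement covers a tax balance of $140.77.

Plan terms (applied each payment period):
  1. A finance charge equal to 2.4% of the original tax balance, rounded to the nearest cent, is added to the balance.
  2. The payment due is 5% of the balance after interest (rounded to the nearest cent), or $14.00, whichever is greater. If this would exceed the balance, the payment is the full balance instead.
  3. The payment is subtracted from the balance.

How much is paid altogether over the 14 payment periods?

Payment period 1: opening $140.77; interest $3.38 → $144.15; payment $14.00; balance $130.15
Payment period 2: opening $130.15; interest $3.38 → $133.53; payment $14.00; balance $119.53
Payment period 3: opening $119.53; interest $3.38 → $122.91; payment $14.00; balance $108.91
Payment period 4: opening $108.91; interest $3.38 → $112.29; payment $14.00; balance $98.29
Payment period 5: opening $98.29; interest $3.38 → $101.67; payment $14.00; balance $87.67
Payment period 6: opening $87.67; interest $3.38 → $91.05; payment $14.00; balance $77.05
Payment period 7: opening $77.05; interest $3.38 → $80.43; payment $14.00; balance $66.43
Payment period 8: opening $66.43; interest $3.38 → $69.81; payment $14.00; balance $55.81
Payment period 9: opening $55.81; interest $3.38 → $59.19; payment $14.00; balance $45.19
Payment period 10: opening $45.19; interest $3.38 → $48.57; payment $14.00; balance $34.57
Payment period 11: opening $34.57; interest $3.38 → $37.95; payment $14.00; balance $23.95
Payment period 12: opening $23.95; interest $3.38 → $27.33; payment $14.00; balance $13.33
Payment period 13: opening $13.33; interest $3.38 → $16.71; payment $14.00; balance $2.71
Payment period 14: opening $2.71; interest $3.38 → $6.09; payment $6.09; balance $0.00
Total paid: $188.09

$188.09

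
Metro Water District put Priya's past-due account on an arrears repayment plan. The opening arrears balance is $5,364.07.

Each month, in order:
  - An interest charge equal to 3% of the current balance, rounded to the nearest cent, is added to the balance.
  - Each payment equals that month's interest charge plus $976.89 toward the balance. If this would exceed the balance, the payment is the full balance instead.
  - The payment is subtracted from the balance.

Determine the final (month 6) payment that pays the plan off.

$494.01

Month 1: opening $5,364.07; interest $160.92 → $5,524.99; payment $1,137.81; balance $4,387.18
Month 2: opening $4,387.18; interest $131.62 → $4,518.80; payment $1,108.51; balance $3,410.29
Month 3: opening $3,410.29; interest $102.31 → $3,512.60; payment $1,079.20; balance $2,433.40
Month 4: opening $2,433.40; interest $73.00 → $2,506.40; payment $1,049.89; balance $1,456.51
Month 5: opening $1,456.51; interest $43.70 → $1,500.21; payment $1,020.59; balance $479.62
Month 6: opening $479.62; interest $14.39 → $494.01; payment $494.01; balance $0.00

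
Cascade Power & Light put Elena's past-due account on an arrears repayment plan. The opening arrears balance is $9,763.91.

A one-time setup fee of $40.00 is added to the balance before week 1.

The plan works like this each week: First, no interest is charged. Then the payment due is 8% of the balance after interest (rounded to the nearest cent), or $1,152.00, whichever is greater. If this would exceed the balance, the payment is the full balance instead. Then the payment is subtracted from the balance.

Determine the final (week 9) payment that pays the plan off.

Week 1: opening $9,803.91; payment $1,152.00; balance $8,651.91
Week 2: opening $8,651.91; payment $1,152.00; balance $7,499.91
Week 3: opening $7,499.91; payment $1,152.00; balance $6,347.91
Week 4: opening $6,347.91; payment $1,152.00; balance $5,195.91
Week 5: opening $5,195.91; payment $1,152.00; balance $4,043.91
Week 6: opening $4,043.91; payment $1,152.00; balance $2,891.91
Week 7: opening $2,891.91; payment $1,152.00; balance $1,739.91
Week 8: opening $1,739.91; payment $1,152.00; balance $587.91
Week 9: opening $587.91; payment $587.91; balance $0.00

$587.91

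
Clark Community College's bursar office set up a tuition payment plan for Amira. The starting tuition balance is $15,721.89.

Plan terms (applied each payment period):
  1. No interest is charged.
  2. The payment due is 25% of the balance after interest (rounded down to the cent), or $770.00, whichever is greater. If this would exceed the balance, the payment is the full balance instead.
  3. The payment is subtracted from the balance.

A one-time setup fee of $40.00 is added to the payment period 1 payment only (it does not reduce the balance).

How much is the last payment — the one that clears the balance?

$488.17

Payment period 1: $15,721.89 − $3,930.47 (+ $40.00 fee) → $11,791.42
Payment period 2: $11,791.42 − $2,947.85 → $8,843.57
Payment period 3: $8,843.57 − $2,210.89 → $6,632.68
Payment period 4: $6,632.68 − $1,658.17 → $4,974.51
Payment period 5: $4,974.51 − $1,243.62 → $3,730.89
Payment period 6: $3,730.89 − $932.72 → $2,798.17
Payment period 7: $2,798.17 − $770.00 → $2,028.17
Payment period 8: $2,028.17 − $770.00 → $1,258.17
Payment period 9: $1,258.17 − $770.00 → $488.17
Payment period 10: $488.17 − $488.17 → $0.00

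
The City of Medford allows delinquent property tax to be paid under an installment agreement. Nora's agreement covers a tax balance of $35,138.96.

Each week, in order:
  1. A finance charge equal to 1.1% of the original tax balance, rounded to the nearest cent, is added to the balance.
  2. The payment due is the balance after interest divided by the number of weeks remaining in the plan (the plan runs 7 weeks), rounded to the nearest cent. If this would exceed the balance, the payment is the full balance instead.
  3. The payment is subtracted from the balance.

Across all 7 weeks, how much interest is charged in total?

Week 1: $35,138.96 +$386.53 interest = $35,525.49; pay $5,075.07 → $30,450.42
Week 2: $30,450.42 +$386.53 interest = $30,836.95; pay $5,139.49 → $25,697.46
Week 3: $25,697.46 +$386.53 interest = $26,083.99; pay $5,216.80 → $20,867.19
Week 4: $20,867.19 +$386.53 interest = $21,253.72; pay $5,313.43 → $15,940.29
Week 5: $15,940.29 +$386.53 interest = $16,326.82; pay $5,442.27 → $10,884.55
Week 6: $10,884.55 +$386.53 interest = $11,271.08; pay $5,635.54 → $5,635.54
Week 7: $5,635.54 +$386.53 interest = $6,022.07; pay $6,022.07 → $0.00
Total interest: $386.53 + $386.53 + $386.53 + $386.53 + $386.53 + $386.53 + $386.53 = $2,705.71

$2,705.71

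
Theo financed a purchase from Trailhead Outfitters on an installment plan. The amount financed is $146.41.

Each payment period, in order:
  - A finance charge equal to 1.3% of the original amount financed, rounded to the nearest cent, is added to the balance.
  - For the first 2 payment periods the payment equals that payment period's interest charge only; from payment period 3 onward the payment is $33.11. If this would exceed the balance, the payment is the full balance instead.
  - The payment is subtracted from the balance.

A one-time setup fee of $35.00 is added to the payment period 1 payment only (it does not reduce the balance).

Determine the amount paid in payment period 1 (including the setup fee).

Payment period 1: opening $146.41; interest $1.90 → $148.31; payment $1.90 (+ $35.00 fee); balance $146.41

$36.90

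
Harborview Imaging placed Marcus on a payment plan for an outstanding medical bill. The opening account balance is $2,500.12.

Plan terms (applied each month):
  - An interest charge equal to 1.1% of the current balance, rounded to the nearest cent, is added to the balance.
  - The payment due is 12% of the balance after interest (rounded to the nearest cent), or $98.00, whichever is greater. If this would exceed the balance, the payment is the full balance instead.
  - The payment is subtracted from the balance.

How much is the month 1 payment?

Month 1: opening $2,500.12; interest $27.50 → $2,527.62; payment $303.31; balance $2,224.31

$303.31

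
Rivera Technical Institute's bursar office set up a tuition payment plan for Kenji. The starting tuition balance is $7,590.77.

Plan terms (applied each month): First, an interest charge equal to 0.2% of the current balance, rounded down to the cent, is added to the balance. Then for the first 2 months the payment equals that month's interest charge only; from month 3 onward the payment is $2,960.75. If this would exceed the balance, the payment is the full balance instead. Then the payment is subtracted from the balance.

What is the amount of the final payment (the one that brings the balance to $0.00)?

$1,697.12

# | Opening | Interest | Payment | End bal
1 | $7,590.77 | $15.18 | $15.18 | $7,590.77
2 | $7,590.77 | $15.18 | $15.18 | $7,590.77
3 | $7,590.77 | $15.18 | $2,960.75 | $4,645.20
4 | $4,645.20 | $9.29 | $2,960.75 | $1,693.74
5 | $1,693.74 | $3.38 | $1,697.12 | $0.00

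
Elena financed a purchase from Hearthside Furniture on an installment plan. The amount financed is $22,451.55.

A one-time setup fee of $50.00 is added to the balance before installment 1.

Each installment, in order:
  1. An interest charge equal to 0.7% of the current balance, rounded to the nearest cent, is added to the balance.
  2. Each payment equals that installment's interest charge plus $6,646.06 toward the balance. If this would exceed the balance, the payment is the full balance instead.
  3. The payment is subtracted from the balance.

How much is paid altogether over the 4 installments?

# | Opening | Interest | Payment | End bal
1 | $22,501.55 | $157.51 | $6,803.57 | $15,855.49
2 | $15,855.49 | $110.99 | $6,757.05 | $9,209.43
3 | $9,209.43 | $64.47 | $6,710.53 | $2,563.37
4 | $2,563.37 | $17.94 | $2,581.31 | $0.00
Total paid: $22,852.46

$22,852.46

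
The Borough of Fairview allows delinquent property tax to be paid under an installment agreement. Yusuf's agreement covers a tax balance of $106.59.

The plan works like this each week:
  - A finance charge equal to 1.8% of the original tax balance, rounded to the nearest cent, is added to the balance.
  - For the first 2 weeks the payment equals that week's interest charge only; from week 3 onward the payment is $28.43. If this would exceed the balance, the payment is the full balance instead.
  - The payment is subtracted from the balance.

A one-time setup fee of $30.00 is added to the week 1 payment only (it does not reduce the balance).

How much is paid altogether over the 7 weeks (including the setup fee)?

# | Opening | Interest | Payment | Fee | End bal
1 | $106.59 | $1.92 | $1.92 | $30.00 | $106.59
2 | $106.59 | $1.92 | $1.92 | — | $106.59
3 | $106.59 | $1.92 | $28.43 | — | $80.08
4 | $80.08 | $1.92 | $28.43 | — | $53.57
5 | $53.57 | $1.92 | $28.43 | — | $27.06
6 | $27.06 | $1.92 | $28.43 | — | $0.55
7 | $0.55 | $1.92 | $2.47 | — | $0.00
Total paid: $150.03

$150.03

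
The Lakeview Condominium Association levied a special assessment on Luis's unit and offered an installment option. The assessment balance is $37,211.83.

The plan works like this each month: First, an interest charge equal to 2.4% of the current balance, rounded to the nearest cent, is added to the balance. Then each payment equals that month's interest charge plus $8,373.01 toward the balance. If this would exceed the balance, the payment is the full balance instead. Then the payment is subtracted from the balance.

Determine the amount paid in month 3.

Month 1: $37,211.83 +$893.08 interest = $38,104.91; pay $9,266.09 → $28,838.82
Month 2: $28,838.82 +$692.13 interest = $29,530.95; pay $9,065.14 → $20,465.81
Month 3: $20,465.81 +$491.18 interest = $20,956.99; pay $8,864.19 → $12,092.80

$8,864.19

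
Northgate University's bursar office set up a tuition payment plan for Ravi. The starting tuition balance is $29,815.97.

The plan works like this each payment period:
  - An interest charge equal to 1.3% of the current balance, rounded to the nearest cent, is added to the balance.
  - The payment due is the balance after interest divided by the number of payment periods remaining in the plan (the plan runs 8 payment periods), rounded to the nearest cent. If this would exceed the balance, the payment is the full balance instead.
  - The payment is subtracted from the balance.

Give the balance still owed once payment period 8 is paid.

$0.00

Payment period 1: opening $29,815.97; interest $387.61 → $30,203.58; payment $3,775.45; balance $26,428.13
Payment period 2: opening $26,428.13; interest $343.57 → $26,771.70; payment $3,824.53; balance $22,947.17
Payment period 3: opening $22,947.17; interest $298.31 → $23,245.48; payment $3,874.25; balance $19,371.23
Payment period 4: opening $19,371.23; interest $251.83 → $19,623.06; payment $3,924.61; balance $15,698.45
Payment period 5: opening $15,698.45; interest $204.08 → $15,902.53; payment $3,975.63; balance $11,926.90
Payment period 6: opening $11,926.90; interest $155.05 → $12,081.95; payment $4,027.32; balance $8,054.63
Payment period 7: opening $8,054.63; interest $104.71 → $8,159.34; payment $4,079.67; balance $4,079.67
Payment period 8: opening $4,079.67; interest $53.04 → $4,132.71; payment $4,132.71; balance $0.00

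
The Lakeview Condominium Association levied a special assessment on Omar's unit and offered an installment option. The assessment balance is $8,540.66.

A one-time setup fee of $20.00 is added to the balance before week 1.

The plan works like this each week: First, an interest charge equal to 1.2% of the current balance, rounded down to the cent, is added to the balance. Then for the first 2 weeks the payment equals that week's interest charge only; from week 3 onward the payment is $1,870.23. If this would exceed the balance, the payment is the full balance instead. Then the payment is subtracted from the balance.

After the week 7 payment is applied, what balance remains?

$0.00

# | Opening | Interest | Payment | End bal
1 | $8,560.66 | $102.72 | $102.72 | $8,560.66
2 | $8,560.66 | $102.72 | $102.72 | $8,560.66
3 | $8,560.66 | $102.72 | $1,870.23 | $6,793.15
4 | $6,793.15 | $81.51 | $1,870.23 | $5,004.43
5 | $5,004.43 | $60.05 | $1,870.23 | $3,194.25
6 | $3,194.25 | $38.33 | $1,870.23 | $1,362.35
7 | $1,362.35 | $16.34 | $1,378.69 | $0.00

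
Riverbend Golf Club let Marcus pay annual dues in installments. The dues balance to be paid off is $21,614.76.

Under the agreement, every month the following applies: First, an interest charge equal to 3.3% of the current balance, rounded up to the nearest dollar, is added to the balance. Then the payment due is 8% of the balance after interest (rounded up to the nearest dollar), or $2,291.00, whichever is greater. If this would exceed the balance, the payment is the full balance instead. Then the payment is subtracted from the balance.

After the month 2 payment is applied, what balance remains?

$18,408.76

Month 1: opening $21,614.76; interest $714.00 → $22,328.76; payment $2,291.00; balance $20,037.76
Month 2: opening $20,037.76; interest $662.00 → $20,699.76; payment $2,291.00; balance $18,408.76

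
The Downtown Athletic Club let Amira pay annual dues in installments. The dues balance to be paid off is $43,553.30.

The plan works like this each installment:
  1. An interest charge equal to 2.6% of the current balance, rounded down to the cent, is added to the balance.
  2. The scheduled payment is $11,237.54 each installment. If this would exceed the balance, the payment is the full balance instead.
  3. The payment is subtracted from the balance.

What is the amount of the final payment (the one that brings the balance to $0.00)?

Installment 1: opening $43,553.30; interest $1,132.38 → $44,685.68; payment $11,237.54; balance $33,448.14
Installment 2: opening $33,448.14; interest $869.65 → $34,317.79; payment $11,237.54; balance $23,080.25
Installment 3: opening $23,080.25; interest $600.08 → $23,680.33; payment $11,237.54; balance $12,442.79
Installment 4: opening $12,442.79; interest $323.51 → $12,766.30; payment $11,237.54; balance $1,528.76
Installment 5: opening $1,528.76; interest $39.74 → $1,568.50; payment $1,568.50; balance $0.00

$1,568.50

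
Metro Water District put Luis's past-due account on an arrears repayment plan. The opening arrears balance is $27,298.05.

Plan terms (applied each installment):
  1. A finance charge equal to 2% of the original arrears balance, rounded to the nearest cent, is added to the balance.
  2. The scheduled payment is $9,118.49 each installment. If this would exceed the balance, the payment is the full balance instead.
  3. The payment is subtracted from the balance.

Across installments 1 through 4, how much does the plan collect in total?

$29,481.89

Installment 1: opening $27,298.05; interest $545.96 → $27,844.01; payment $9,118.49; balance $18,725.52
Installment 2: opening $18,725.52; interest $545.96 → $19,271.48; payment $9,118.49; balance $10,152.99
Installment 3: opening $10,152.99; interest $545.96 → $10,698.95; payment $9,118.49; balance $1,580.46
Installment 4: opening $1,580.46; interest $545.96 → $2,126.42; payment $2,126.42; balance $0.00
Total paid: $29,481.89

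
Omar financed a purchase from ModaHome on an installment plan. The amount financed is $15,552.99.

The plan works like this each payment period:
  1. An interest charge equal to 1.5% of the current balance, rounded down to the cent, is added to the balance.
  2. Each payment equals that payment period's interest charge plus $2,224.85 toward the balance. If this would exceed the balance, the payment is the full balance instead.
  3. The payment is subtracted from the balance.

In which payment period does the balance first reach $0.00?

Payment period 1: opening $15,552.99; interest $233.29 → $15,786.28; payment $2,458.14; balance $13,328.14
Payment period 2: opening $13,328.14; interest $199.92 → $13,528.06; payment $2,424.77; balance $11,103.29
Payment period 3: opening $11,103.29; interest $166.54 → $11,269.83; payment $2,391.39; balance $8,878.44
Payment period 4: opening $8,878.44; interest $133.17 → $9,011.61; payment $2,358.02; balance $6,653.59
Payment period 5: opening $6,653.59; interest $99.80 → $6,753.39; payment $2,324.65; balance $4,428.74
Payment period 6: opening $4,428.74; interest $66.43 → $4,495.17; payment $2,291.28; balance $2,203.89
Payment period 7: opening $2,203.89; interest $33.05 → $2,236.94; payment $2,236.94; balance $0.00
Balance reaches $0.00 in payment period 7.

7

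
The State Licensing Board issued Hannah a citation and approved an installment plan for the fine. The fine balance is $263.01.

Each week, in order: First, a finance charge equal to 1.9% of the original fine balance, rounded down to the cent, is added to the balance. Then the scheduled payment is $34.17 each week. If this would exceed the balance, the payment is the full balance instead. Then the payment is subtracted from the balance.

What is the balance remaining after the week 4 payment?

$146.29

Week 1: opening $263.01; interest $4.99 → $268.00; payment $34.17; balance $233.83
Week 2: opening $233.83; interest $4.99 → $238.82; payment $34.17; balance $204.65
Week 3: opening $204.65; interest $4.99 → $209.64; payment $34.17; balance $175.47
Week 4: opening $175.47; interest $4.99 → $180.46; payment $34.17; balance $146.29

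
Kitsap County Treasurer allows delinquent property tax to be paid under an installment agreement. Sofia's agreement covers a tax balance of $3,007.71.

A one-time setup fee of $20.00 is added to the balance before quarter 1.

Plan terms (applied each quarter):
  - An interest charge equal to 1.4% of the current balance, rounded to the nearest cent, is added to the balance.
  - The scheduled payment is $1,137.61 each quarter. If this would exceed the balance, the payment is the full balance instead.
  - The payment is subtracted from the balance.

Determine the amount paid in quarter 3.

$833.44

Quarter 1: opening $3,027.71; interest $42.39 → $3,070.10; payment $1,137.61; balance $1,932.49
Quarter 2: opening $1,932.49; interest $27.05 → $1,959.54; payment $1,137.61; balance $821.93
Quarter 3: opening $821.93; interest $11.51 → $833.44; payment $833.44; balance $0.00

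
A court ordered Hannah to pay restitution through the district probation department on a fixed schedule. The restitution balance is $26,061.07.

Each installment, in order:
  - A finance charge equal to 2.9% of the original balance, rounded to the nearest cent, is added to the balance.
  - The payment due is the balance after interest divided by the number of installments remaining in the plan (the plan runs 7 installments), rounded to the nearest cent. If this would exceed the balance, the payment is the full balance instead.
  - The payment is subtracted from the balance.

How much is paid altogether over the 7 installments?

$31,351.46

Installment 1: opening $26,061.07; interest $755.77 → $26,816.84; payment $3,830.98; balance $22,985.86
Installment 2: opening $22,985.86; interest $755.77 → $23,741.63; payment $3,956.94; balance $19,784.69
Installment 3: opening $19,784.69; interest $755.77 → $20,540.46; payment $4,108.09; balance $16,432.37
Installment 4: opening $16,432.37; interest $755.77 → $17,188.14; payment $4,297.04; balance $12,891.10
Installment 5: opening $12,891.10; interest $755.77 → $13,646.87; payment $4,548.96; balance $9,097.91
Installment 6: opening $9,097.91; interest $755.77 → $9,853.68; payment $4,926.84; balance $4,926.84
Installment 7: opening $4,926.84; interest $755.77 → $5,682.61; payment $5,682.61; balance $0.00
Total paid: $31,351.46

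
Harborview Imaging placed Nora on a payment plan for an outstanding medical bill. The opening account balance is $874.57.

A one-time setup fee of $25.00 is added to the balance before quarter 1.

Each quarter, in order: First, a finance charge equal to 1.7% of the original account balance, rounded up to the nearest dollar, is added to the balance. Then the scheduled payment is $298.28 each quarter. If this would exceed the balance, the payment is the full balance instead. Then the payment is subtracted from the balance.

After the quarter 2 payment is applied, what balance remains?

$333.01

Quarter 1: opening $899.57; interest $15.00 → $914.57; payment $298.28; balance $616.29
Quarter 2: opening $616.29; interest $15.00 → $631.29; payment $298.28; balance $333.01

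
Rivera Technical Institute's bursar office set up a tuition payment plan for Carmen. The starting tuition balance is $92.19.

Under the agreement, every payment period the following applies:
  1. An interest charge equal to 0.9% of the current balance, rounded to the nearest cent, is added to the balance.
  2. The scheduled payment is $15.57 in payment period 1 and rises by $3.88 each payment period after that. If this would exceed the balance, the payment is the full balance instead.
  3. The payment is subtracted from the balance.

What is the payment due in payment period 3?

# | Opening | Interest | Payment | End bal
1 | $92.19 | $0.83 | $15.57 | $77.45
2 | $77.45 | $0.70 | $19.45 | $58.70
3 | $58.70 | $0.53 | $23.33 | $35.90

$23.33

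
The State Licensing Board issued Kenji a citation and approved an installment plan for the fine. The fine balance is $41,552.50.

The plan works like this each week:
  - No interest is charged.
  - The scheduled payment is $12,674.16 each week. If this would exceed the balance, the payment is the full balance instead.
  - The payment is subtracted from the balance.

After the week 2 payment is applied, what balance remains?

Week 1: opening $41,552.50; payment $12,674.16; balance $28,878.34
Week 2: opening $28,878.34; payment $12,674.16; balance $16,204.18

$16,204.18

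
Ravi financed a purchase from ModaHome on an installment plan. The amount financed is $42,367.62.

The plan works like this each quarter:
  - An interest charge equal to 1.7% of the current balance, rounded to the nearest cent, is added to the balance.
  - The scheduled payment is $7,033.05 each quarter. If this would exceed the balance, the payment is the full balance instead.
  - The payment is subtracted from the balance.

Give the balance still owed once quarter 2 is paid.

$29,634.70

Quarter 1: $42,367.62 +$720.25 interest = $43,087.87; pay $7,033.05 → $36,054.82
Quarter 2: $36,054.82 +$612.93 interest = $36,667.75; pay $7,033.05 → $29,634.70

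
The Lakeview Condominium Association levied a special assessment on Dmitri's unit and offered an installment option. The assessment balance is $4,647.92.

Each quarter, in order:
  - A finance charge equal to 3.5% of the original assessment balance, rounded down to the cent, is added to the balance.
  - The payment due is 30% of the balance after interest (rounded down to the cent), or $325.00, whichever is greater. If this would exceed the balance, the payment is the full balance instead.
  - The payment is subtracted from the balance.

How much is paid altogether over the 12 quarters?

# | Opening | Interest | Payment | End bal
1 | $4,647.92 | $162.67 | $1,443.17 | $3,367.42
2 | $3,367.42 | $162.67 | $1,059.02 | $2,471.07
3 | $2,471.07 | $162.67 | $790.12 | $1,843.62
4 | $1,843.62 | $162.67 | $601.88 | $1,404.41
5 | $1,404.41 | $162.67 | $470.12 | $1,096.96
6 | $1,096.96 | $162.67 | $377.88 | $881.75
7 | $881.75 | $162.67 | $325.00 | $719.42
8 | $719.42 | $162.67 | $325.00 | $557.09
9 | $557.09 | $162.67 | $325.00 | $394.76
10 | $394.76 | $162.67 | $325.00 | $232.43
11 | $232.43 | $162.67 | $325.00 | $70.10
12 | $70.10 | $162.67 | $232.77 | $0.00
Total paid: $6,599.96

$6,599.96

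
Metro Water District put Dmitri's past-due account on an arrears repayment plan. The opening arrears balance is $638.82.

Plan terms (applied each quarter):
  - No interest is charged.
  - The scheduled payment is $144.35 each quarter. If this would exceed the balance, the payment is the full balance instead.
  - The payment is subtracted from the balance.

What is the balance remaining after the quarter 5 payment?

$0.00

Quarter 1: opening $638.82; payment $144.35; balance $494.47
Quarter 2: opening $494.47; payment $144.35; balance $350.12
Quarter 3: opening $350.12; payment $144.35; balance $205.77
Quarter 4: opening $205.77; payment $144.35; balance $61.42
Quarter 5: opening $61.42; payment $61.42; balance $0.00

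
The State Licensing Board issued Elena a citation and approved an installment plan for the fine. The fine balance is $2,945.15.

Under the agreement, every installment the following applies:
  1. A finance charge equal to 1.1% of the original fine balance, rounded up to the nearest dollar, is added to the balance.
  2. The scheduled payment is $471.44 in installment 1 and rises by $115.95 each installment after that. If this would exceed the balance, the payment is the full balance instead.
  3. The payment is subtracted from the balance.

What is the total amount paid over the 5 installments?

$3,110.15

Installment 1: opening $2,945.15; interest $33.00 → $2,978.15; payment $471.44; balance $2,506.71
Installment 2: opening $2,506.71; interest $33.00 → $2,539.71; payment $587.39; balance $1,952.32
Installment 3: opening $1,952.32; interest $33.00 → $1,985.32; payment $703.34; balance $1,281.98
Installment 4: opening $1,281.98; interest $33.00 → $1,314.98; payment $819.29; balance $495.69
Installment 5: opening $495.69; interest $33.00 → $528.69; payment $528.69; balance $0.00
Total paid: $3,110.15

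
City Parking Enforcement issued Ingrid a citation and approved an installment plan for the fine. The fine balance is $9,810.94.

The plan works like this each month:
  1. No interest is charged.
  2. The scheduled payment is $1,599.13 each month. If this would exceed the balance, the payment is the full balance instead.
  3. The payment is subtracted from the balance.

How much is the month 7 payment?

# | Opening | Payment | End bal
1 | $9,810.94 | $1,599.13 | $8,211.81
2 | $8,211.81 | $1,599.13 | $6,612.68
3 | $6,612.68 | $1,599.13 | $5,013.55
4 | $5,013.55 | $1,599.13 | $3,414.42
5 | $3,414.42 | $1,599.13 | $1,815.29
6 | $1,815.29 | $1,599.13 | $216.16
7 | $216.16 | $216.16 | $0.00

$216.16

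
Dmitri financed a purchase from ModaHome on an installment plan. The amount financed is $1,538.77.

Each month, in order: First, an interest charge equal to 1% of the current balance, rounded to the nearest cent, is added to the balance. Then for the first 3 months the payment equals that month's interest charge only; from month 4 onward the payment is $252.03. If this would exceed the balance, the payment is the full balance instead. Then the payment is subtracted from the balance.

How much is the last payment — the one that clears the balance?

Month 1: opening $1,538.77; interest $15.39 → $1,554.16; payment $15.39; balance $1,538.77
Month 2: opening $1,538.77; interest $15.39 → $1,554.16; payment $15.39; balance $1,538.77
Month 3: opening $1,538.77; interest $15.39 → $1,554.16; payment $15.39; balance $1,538.77
Month 4: opening $1,538.77; interest $15.39 → $1,554.16; payment $252.03; balance $1,302.13
Month 5: opening $1,302.13; interest $13.02 → $1,315.15; payment $252.03; balance $1,063.12
Month 6: opening $1,063.12; interest $10.63 → $1,073.75; payment $252.03; balance $821.72
Month 7: opening $821.72; interest $8.22 → $829.94; payment $252.03; balance $577.91
Month 8: opening $577.91; interest $5.78 → $583.69; payment $252.03; balance $331.66
Month 9: opening $331.66; interest $3.32 → $334.98; payment $252.03; balance $82.95
Month 10: opening $82.95; interest $0.83 → $83.78; payment $83.78; balance $0.00

$83.78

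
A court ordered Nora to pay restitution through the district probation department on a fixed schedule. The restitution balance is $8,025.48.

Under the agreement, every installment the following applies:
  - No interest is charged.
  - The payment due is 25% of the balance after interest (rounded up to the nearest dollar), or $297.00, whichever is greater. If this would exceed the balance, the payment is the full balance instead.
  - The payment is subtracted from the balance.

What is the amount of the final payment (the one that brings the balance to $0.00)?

$178.48

Installment 1: opening $8,025.48; payment $2,007.00; balance $6,018.48
Installment 2: opening $6,018.48; payment $1,505.00; balance $4,513.48
Installment 3: opening $4,513.48; payment $1,129.00; balance $3,384.48
Installment 4: opening $3,384.48; payment $847.00; balance $2,537.48
Installment 5: opening $2,537.48; payment $635.00; balance $1,902.48
Installment 6: opening $1,902.48; payment $476.00; balance $1,426.48
Installment 7: opening $1,426.48; payment $357.00; balance $1,069.48
Installment 8: opening $1,069.48; payment $297.00; balance $772.48
Installment 9: opening $772.48; payment $297.00; balance $475.48
Installment 10: opening $475.48; payment $297.00; balance $178.48
Installment 11: opening $178.48; payment $178.48; balance $0.00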